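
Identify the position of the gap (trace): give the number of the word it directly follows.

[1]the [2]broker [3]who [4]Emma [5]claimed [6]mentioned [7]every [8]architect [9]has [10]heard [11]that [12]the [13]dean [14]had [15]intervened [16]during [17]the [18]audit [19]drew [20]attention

5

The displaced element is "the broker" (word 2).
It is linked across 1 clause boundary (Ø).
It functions as the subject of "mentioned", so the gap sits immediately after word 5 ("claimed").
Base order: Emma claimed the broker mentioned every architect has heard that the dean had intervened during the audit.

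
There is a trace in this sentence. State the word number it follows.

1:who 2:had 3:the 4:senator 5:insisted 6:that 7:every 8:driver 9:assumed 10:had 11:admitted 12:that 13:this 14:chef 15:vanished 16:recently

The displaced element is "who" (word 1).
It is linked across 2 clause boundaries (that → Ø).
It functions as the subject of "admitted", so the gap sits immediately after word 9 ("assumed").
Base order: The senator had insisted that every driver assumed that who had admitted that this chef vanished recently.

9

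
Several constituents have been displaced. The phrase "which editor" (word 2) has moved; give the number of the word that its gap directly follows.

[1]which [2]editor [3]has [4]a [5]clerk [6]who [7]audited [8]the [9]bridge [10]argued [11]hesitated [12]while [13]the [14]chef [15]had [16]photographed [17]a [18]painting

10

The displaced element is "which editor" (word 2).
It is linked across 1 clause boundary (Ø).
It functions as the subject of "hesitated", so the gap sits immediately after word 10 ("argued").
Base order: A clerk who audited the bridge has argued that which editor hesitated while the chef had photographed a painting.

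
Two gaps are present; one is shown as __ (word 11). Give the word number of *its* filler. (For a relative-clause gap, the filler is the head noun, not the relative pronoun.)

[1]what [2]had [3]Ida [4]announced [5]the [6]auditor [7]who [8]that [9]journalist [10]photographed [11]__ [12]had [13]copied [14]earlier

The marked gap is inside the relative clause, the direct object of "photographed".
Its filler is the head noun "auditor" (via "who"), at word 6.
(The other dependency links word 1 to a gap after word 13.)

6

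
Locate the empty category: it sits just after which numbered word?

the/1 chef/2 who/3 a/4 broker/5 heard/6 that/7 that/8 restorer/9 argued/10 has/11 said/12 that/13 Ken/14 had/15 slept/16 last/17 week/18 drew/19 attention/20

The displaced element is "the chef" (word 2).
It is linked across 2 clause boundaries (that → Ø).
It functions as the subject of "said", so the gap sits immediately after word 10 ("argued").
Base order: A broker heard that that restorer argued the chef has said that Ken had slept last week.

10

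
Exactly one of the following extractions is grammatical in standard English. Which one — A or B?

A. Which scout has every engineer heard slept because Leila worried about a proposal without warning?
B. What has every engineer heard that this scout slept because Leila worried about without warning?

A

In B, the wh-phrase is extracted from inside an adjunct island (introduced by "because"), which blocks movement.
In A, the extraction path crosses only that-complement boundaries, which are transparent.
So A is grammatical.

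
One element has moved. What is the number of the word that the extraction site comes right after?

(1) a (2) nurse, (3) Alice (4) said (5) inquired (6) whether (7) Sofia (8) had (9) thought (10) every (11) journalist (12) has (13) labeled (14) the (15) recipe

The displaced element is "a nurse" (word 2).
It is linked across 1 clause boundary (Ø).
It functions as the subject of "inquired", so the gap sits immediately after word 4 ("said").
Base order: Alice said that a nurse inquired whether Sofia had thought every journalist has labeled the recipe.

4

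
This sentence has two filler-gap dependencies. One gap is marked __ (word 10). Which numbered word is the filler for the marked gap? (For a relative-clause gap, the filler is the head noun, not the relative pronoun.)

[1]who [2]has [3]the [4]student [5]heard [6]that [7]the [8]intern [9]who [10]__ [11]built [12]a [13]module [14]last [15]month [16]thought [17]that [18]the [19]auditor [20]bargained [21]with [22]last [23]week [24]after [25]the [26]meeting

8

The marked gap is inside the relative clause, the subject of "built".
Its filler is the head noun "intern" (via "who"), at word 8.
(The other dependency links word 1 to a gap after word 21.)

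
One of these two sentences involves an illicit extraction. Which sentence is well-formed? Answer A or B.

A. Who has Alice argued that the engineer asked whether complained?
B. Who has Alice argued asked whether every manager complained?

B

In A, the wh-phrase is extracted from inside a wh-island (introduced by "whether"), which blocks movement.
In B, the extraction path crosses only that-complement boundaries, which are transparent.
So B is grammatical.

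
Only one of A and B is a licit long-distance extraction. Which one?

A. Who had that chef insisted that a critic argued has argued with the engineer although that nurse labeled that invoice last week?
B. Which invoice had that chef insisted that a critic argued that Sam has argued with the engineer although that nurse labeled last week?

In B, the wh-phrase is extracted from inside an adjunct island (introduced by "although"), which blocks movement.
In A, the extraction path crosses only that-complement boundaries, which are transparent.
So A is grammatical.

A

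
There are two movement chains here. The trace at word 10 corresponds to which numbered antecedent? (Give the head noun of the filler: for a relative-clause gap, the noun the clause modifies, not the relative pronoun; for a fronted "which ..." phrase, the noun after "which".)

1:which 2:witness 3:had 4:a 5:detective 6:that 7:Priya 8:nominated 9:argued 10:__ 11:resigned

2

The marked gap is the subject of "resigned".
Its filler is the fronted wh-phrase "which witness", at word 2.
(The other dependency links word 5 to a gap after word 8.)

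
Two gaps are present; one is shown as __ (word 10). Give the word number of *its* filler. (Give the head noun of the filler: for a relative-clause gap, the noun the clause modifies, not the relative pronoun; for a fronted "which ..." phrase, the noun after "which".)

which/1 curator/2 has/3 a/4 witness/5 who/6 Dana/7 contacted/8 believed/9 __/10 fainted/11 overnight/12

The marked gap is the subject of "fainted".
Its filler is the fronted wh-phrase "which curator", at word 2.
(The other dependency links word 5 to a gap after word 8.)

2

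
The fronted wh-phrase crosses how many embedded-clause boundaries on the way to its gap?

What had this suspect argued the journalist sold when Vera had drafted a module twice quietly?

1

"what" is extracted from the object of "sold".
Boundaries crossed, outermost first: [Ø] — 1 in total.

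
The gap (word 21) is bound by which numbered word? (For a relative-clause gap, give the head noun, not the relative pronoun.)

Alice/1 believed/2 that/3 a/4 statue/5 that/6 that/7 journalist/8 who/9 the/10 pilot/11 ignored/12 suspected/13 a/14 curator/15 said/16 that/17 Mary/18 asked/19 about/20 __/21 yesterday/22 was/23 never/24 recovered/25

The gap at 21 is the prepositional object of "asked", inside a relative clause.
The relative pronoun is "that" (word 6); it is bound by the head noun immediately before it.
Its filler is the head noun "statue", at word 5.

5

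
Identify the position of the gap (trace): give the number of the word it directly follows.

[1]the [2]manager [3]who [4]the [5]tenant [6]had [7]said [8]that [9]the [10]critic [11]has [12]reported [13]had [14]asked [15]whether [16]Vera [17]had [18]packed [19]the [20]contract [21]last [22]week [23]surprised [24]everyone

12

The displaced element is "the manager" (word 2).
It is linked across 2 clause boundaries (that → Ø).
It functions as the subject of "asked", so the gap sits immediately after word 12 ("reported").
Base order: The tenant had said that the critic has reported the manager had asked whether Vera had packed the contract last week.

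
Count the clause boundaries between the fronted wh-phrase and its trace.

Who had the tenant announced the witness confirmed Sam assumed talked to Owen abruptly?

3

"who" is extracted from the subject of "talked".
Boundaries crossed, outermost first: [Ø], [Ø], [Ø] — 3 in total.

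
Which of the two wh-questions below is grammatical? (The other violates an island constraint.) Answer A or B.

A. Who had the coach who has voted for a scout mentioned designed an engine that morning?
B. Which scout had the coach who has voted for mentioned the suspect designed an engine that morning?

A

In B, the wh-phrase is extracted from inside a complex-NP island (relative clause) (introduced by "who"), which blocks movement.
In A, the extraction path crosses only that-complement boundaries, which are transparent.
So A is grammatical.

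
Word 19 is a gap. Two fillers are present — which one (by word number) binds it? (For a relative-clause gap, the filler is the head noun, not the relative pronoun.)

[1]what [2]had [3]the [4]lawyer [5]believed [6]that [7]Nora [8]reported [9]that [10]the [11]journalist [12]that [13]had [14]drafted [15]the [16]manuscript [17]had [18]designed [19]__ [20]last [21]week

The marked gap is the direct object of "designed".
Its filler is the fronted wh-phrase "what", at word 1.
(The other dependency links word 11 to a gap after word 12.)

1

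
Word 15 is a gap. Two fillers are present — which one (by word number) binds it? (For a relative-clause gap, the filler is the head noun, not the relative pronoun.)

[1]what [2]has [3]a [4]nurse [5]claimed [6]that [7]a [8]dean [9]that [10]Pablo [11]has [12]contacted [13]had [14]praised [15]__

1

The marked gap is the direct object of "praised".
Its filler is the fronted wh-phrase "what", at word 1.
(The other dependency links word 8 to a gap after word 12.)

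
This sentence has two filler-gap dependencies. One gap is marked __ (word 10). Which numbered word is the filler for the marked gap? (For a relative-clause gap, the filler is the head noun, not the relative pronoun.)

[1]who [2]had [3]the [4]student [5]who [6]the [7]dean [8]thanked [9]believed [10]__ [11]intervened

The marked gap is the subject of "intervened".
Its filler is the fronted wh-phrase "who", at word 1.
(The other dependency links word 4 to a gap after word 8.)

1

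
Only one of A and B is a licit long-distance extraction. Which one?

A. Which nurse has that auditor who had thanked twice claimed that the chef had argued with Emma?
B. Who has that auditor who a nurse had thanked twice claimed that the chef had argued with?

B

In A, the wh-phrase is extracted from inside a complex-NP island (relative clause) (introduced by "who"), which blocks movement.
In B, the extraction path crosses only that-complement boundaries, which are transparent.
So B is grammatical.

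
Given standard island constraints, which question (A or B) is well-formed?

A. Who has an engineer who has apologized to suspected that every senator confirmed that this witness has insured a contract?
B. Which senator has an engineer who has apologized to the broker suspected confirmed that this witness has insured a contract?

In A, the wh-phrase is extracted from inside a complex-NP island (relative clause) (introduced by "who"), which blocks movement.
In B, the extraction path crosses only that-complement boundaries, which are transparent.
So B is grammatical.

B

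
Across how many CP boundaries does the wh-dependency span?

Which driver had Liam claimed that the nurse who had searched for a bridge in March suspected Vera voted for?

2

"which driver" is extracted from the PP object of "voted".
Boundaries crossed, outermost first: [that], [Ø] — 2 in total.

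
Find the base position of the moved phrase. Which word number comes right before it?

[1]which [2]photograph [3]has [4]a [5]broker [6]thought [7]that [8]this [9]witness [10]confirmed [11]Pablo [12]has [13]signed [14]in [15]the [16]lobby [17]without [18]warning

The displaced element is "which photograph" (word 2).
It is linked across 2 clause boundaries (that → Ø).
It functions as the direct object of "signed", so the gap sits immediately after word 13 ("signed").
Base order: A broker has thought that this witness confirmed Pablo has signed which photograph in the lobby without warning.

13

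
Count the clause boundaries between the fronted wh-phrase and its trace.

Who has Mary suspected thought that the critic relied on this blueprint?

1

"who" is extracted from the subject of "thought".
Boundaries crossed, outermost first: [Ø] — 1 in total.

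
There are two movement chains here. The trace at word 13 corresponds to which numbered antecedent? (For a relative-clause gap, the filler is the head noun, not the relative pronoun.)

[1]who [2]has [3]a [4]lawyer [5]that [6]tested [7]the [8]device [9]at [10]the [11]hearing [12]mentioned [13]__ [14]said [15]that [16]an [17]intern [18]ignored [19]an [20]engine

1

The marked gap is the subject of "said".
Its filler is the fronted wh-phrase "who", at word 1.
(The other dependency links word 4 to a gap after word 5.)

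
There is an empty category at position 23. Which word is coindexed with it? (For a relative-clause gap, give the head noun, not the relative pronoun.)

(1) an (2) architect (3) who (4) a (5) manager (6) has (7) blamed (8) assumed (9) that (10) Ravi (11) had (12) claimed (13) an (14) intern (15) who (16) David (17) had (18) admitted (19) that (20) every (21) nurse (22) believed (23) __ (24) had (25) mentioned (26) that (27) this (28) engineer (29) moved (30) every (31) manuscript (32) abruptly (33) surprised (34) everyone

14

The gap at 23 is the subject of "mentioned", inside a relative clause.
The relative pronoun is "who" (word 15); it is bound by the head noun immediately before it.
Its filler is the head noun "intern", at word 14.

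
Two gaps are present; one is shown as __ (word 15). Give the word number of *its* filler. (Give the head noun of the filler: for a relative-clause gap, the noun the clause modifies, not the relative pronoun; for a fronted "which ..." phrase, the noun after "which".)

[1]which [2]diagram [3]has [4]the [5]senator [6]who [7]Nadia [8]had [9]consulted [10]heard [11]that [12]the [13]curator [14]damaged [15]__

The marked gap is the direct object of "damaged".
Its filler is the fronted wh-phrase "which diagram", at word 2.
(The other dependency links word 5 to a gap after word 9.)

2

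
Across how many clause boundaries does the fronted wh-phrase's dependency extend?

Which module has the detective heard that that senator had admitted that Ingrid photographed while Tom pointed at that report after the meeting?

"which module" is extracted from the object of "photographed".
Boundaries crossed, outermost first: [that], [that] — 2 in total.

2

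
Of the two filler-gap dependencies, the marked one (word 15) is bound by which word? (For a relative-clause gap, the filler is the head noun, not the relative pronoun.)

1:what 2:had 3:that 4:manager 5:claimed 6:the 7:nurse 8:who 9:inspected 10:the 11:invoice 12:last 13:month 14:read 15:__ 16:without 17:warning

The marked gap is the direct object of "read".
Its filler is the fronted wh-phrase "what", at word 1.
(The other dependency links word 7 to a gap after word 8.)

1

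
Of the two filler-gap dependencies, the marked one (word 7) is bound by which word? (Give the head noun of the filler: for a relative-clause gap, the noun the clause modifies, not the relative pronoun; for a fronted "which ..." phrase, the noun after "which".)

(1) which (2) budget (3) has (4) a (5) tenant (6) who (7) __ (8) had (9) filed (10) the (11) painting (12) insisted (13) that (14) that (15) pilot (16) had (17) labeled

5

The marked gap is inside the relative clause, the subject of "filed".
Its filler is the head noun "tenant" (via "who"), at word 5.
(The other dependency links word 2 to a gap after word 17.)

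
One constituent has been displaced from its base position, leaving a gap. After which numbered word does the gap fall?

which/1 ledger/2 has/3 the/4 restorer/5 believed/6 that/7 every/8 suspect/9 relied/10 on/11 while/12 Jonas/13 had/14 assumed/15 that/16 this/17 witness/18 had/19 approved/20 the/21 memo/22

11

The displaced element is "which ledger" (word 2).
It is linked across 1 clause boundary (that).
It functions as the object of the preposition "on" of "relied", so the gap sits immediately after word 11 ("on").
Base order: The restorer has believed that every suspect relied on which ledger while Jonas had assumed that this witness had approved the memo.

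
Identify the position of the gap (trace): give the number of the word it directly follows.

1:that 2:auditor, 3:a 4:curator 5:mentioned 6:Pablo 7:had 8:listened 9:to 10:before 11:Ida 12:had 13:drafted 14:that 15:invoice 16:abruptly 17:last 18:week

The displaced element is "that auditor" (word 2).
It is linked across 1 clause boundary (Ø).
It functions as the object of the preposition "to" of "listened", so the gap sits immediately after word 9 ("to").
Base order: A curator mentioned Pablo had listened to that auditor before Ida had drafted that invoice abruptly last week.

9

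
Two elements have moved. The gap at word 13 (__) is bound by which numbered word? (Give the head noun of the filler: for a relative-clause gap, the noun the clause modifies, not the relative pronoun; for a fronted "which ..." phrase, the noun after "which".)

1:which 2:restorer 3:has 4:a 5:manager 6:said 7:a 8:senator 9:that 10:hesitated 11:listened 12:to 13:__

2

The marked gap is the object of the preposition "to" of "listened".
Its filler is the fronted wh-phrase "which restorer", at word 2.
(The other dependency links word 8 to a gap after word 9.)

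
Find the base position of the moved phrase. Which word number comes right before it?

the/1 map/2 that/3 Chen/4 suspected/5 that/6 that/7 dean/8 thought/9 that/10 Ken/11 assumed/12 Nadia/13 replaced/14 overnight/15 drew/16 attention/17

14

The displaced element is "the map" (word 2).
It is linked across 3 clause boundaries (that → that → Ø).
It functions as the direct object of "replaced", so the gap sits immediately after word 14 ("replaced").
Base order: Chen suspected that that dean thought that Ken assumed Nadia replaced the map overnight.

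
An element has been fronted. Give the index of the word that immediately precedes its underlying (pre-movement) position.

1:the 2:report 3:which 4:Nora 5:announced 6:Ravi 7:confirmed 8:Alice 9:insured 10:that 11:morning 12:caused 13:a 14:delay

9

The displaced element is "the report" (word 2).
It is linked across 2 clause boundaries (Ø → Ø).
It functions as the direct object of "insured", so the gap sits immediately after word 9 ("insured").
Base order: Nora announced Ravi confirmed Alice insured the report that morning.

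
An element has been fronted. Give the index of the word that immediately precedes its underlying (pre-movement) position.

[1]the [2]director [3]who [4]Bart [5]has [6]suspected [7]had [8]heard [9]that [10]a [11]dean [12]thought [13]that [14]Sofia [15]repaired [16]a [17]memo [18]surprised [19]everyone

The displaced element is "the director" (word 2).
It is linked across 1 clause boundary (Ø).
It functions as the subject of "heard", so the gap sits immediately after word 6 ("suspected").
Base order: Bart has suspected the director had heard that a dean thought that Sofia repaired a memo.

6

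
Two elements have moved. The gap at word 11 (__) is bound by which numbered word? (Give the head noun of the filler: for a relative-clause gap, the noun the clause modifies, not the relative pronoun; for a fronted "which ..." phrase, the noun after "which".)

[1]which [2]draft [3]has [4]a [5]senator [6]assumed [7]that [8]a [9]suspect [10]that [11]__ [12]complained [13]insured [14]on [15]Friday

9

The marked gap is inside the relative clause, the subject of "complained".
Its filler is the head noun "suspect" (via "that"), at word 9.
(The other dependency links word 2 to a gap after word 13.)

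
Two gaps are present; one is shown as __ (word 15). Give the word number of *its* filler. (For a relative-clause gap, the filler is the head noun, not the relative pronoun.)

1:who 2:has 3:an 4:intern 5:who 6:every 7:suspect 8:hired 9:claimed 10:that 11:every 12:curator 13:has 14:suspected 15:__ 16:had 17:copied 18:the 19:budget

The marked gap is the subject of "copied".
Its filler is the fronted wh-phrase "who", at word 1.
(The other dependency links word 4 to a gap after word 8.)

1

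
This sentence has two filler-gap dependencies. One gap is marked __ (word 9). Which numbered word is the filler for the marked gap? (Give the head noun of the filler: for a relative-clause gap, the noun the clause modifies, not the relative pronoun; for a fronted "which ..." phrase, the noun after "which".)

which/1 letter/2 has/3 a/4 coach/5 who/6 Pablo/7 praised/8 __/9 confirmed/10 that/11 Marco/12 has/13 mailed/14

5

The marked gap is inside the relative clause, the direct object of "praised".
Its filler is the head noun "coach" (via "who"), at word 5.
(The other dependency links word 2 to a gap after word 14.)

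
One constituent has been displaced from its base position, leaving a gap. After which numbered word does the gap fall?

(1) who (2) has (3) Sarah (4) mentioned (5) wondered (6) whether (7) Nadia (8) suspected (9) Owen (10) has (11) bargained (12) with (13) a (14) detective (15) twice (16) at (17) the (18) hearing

4

The displaced element is "who" (word 1).
It is linked across 1 clause boundary (Ø).
It functions as the subject of "wondered", so the gap sits immediately after word 4 ("mentioned").
Base order: Sarah has mentioned who wondered whether Nadia suspected Owen has bargained with a detective twice at the hearing.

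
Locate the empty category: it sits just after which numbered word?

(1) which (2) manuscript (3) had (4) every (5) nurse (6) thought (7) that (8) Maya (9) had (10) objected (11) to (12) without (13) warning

11

The displaced element is "which manuscript" (word 2).
It is linked across 1 clause boundary (that).
It functions as the object of the preposition "to" of "objected", so the gap sits immediately after word 11 ("to").
Base order: Every nurse had thought that Maya had objected to which manuscript without warning.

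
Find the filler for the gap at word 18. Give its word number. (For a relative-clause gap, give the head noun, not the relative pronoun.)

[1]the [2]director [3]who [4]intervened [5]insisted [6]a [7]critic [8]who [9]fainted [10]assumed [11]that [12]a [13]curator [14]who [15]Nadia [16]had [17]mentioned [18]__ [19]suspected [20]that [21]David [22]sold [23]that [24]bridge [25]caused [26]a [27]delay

13

The gap at 18 is the subject of "suspected", inside a relative clause.
The relative pronoun is "who" (word 14); it is bound by the head noun immediately before it.
Its filler is the head noun "curator", at word 13.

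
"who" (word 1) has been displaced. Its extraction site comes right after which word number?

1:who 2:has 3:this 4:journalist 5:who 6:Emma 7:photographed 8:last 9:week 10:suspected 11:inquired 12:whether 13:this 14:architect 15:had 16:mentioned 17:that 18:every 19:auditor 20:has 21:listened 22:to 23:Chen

The displaced element is "who" (word 1).
It is linked across 1 clause boundary (Ø).
It functions as the subject of "inquired", so the gap sits immediately after word 10 ("suspected").
Base order: This journalist who Emma photographed last week has suspected that who inquired whether this architect had mentioned that every auditor has listened to Chen.

10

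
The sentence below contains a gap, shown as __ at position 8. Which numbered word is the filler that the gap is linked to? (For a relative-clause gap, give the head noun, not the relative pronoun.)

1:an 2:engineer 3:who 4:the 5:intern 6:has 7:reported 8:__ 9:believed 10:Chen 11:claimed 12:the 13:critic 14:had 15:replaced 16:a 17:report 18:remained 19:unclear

The gap at 8 is the subject of "believed", inside a relative clause.
The relative pronoun is "who" (word 3); it is bound by the head noun immediately before it.
Its filler is the head noun "engineer", at word 2.

2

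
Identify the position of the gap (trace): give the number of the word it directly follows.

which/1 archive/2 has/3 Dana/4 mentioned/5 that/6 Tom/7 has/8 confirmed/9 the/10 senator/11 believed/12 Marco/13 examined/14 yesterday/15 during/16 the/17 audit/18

The displaced element is "which archive" (word 2).
It is linked across 3 clause boundaries (that → Ø → Ø).
It functions as the direct object of "examined", so the gap sits immediately after word 14 ("examined").
Base order: Dana has mentioned that Tom has confirmed the senator believed Marco examined which archive yesterday during the audit.

14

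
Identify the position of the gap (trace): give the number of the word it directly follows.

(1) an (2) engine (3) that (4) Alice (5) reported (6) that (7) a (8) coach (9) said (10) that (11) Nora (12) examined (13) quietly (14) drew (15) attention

12

The displaced element is "an engine" (word 2).
It is linked across 2 clause boundaries (that → that).
It functions as the direct object of "examined", so the gap sits immediately after word 12 ("examined").
Base order: Alice reported that a coach said that Nora examined an engine quietly.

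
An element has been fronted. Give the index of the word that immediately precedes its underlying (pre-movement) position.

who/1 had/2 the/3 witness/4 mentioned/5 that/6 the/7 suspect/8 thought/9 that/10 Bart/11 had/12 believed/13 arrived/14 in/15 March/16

13

The displaced element is "who" (word 1).
It is linked across 3 clause boundaries (that → that → Ø).
It functions as the subject of "arrived", so the gap sits immediately after word 13 ("believed").
Base order: The witness had mentioned that the suspect thought that Bart had believed that who arrived in March.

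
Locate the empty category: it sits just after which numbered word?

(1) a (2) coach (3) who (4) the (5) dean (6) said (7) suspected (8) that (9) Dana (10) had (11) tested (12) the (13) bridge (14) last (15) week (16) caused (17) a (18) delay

The displaced element is "a coach" (word 2).
It is linked across 1 clause boundary (Ø).
It functions as the subject of "suspected", so the gap sits immediately after word 6 ("said").
Base order: The dean said that a coach suspected that Dana had tested the bridge last week.

6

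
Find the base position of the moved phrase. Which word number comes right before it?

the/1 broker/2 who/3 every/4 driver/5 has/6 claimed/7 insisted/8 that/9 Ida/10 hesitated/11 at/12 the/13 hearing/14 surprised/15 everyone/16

The displaced element is "the broker" (word 2).
It is linked across 1 clause boundary (Ø).
It functions as the subject of "insisted", so the gap sits immediately after word 7 ("claimed").
Base order: Every driver has claimed that the broker insisted that Ida hesitated at the hearing.

7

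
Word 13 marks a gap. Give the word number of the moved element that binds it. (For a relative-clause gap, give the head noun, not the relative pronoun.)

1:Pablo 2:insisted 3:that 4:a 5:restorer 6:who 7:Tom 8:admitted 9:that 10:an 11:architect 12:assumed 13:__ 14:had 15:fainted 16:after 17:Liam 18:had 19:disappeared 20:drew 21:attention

The gap at 13 is the subject of "fainted", inside a relative clause.
The relative pronoun is "who" (word 6); it is bound by the head noun immediately before it.
Its filler is the head noun "restorer", at word 5.

5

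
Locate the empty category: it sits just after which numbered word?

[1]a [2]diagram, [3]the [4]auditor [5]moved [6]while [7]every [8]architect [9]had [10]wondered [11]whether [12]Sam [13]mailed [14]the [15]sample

The displaced element is "a diagram" (word 2).
It functions as the direct object of "moved", so the gap sits immediately after word 5 ("moved").
Base order: The auditor moved a diagram while every architect had wondered whether Sam mailed the sample.

5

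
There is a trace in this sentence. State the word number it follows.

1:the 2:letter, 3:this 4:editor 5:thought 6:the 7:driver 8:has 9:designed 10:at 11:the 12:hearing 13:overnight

9

The displaced element is "the letter" (word 2).
It is linked across 1 clause boundary (Ø).
It functions as the direct object of "designed", so the gap sits immediately after word 9 ("designed").
Base order: This editor thought the driver has designed the letter at the hearing overnight.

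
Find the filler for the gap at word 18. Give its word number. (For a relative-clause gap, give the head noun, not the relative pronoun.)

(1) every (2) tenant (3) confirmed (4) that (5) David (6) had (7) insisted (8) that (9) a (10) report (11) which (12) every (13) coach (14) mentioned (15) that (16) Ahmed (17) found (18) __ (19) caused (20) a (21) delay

10

The gap at 18 is the object of "found", inside a relative clause.
The relative pronoun is "which" (word 11); it is bound by the head noun immediately before it.
Its filler is the head noun "report", at word 10.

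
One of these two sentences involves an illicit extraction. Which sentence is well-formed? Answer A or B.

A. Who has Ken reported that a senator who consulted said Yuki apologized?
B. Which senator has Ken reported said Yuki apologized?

B

In A, the wh-phrase is extracted from inside a complex-NP island (relative clause) (introduced by "who"), which blocks movement.
In B, the extraction path crosses only that-complement boundaries, which are transparent.
So B is grammatical.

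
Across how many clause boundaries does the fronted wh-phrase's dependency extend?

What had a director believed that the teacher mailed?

"what" is extracted from the object of "mailed".
Boundaries crossed, outermost first: [that] — 1 in total.

1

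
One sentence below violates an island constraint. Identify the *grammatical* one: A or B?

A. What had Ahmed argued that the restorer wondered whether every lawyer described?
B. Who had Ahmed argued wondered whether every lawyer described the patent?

B

In A, the wh-phrase is extracted from inside a wh-island (introduced by "whether"), which blocks movement.
In B, the extraction path crosses only that-complement boundaries, which are transparent.
So B is grammatical.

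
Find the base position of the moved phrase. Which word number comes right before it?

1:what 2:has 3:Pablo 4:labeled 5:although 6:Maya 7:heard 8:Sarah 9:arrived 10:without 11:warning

The displaced element is "what" (word 1).
It functions as the direct object of "labeled", so the gap sits immediately after word 4 ("labeled").
Base order: Pablo has labeled what although Maya heard Sarah arrived without warning.

4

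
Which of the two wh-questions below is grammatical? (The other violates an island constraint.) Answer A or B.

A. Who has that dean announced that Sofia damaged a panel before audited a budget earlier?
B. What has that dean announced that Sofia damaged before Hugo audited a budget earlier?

In A, the wh-phrase is extracted from inside an adjunct island (introduced by "before"), which blocks movement.
In B, the extraction path crosses only that-complement boundaries, which are transparent.
So B is grammatical.

B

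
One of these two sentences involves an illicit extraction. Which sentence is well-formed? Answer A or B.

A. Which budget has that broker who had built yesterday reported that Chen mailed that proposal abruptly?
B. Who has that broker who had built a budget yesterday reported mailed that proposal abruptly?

B

In A, the wh-phrase is extracted from inside a complex-NP island (relative clause) (introduced by "who"), which blocks movement.
In B, the extraction path crosses only that-complement boundaries, which are transparent.
So B is grammatical.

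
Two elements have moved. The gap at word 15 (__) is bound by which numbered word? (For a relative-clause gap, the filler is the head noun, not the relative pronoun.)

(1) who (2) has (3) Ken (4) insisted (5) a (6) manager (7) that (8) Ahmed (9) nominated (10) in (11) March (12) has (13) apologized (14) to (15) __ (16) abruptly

The marked gap is the object of the preposition "to" of "apologized".
Its filler is the fronted wh-phrase "who", at word 1.
(The other dependency links word 6 to a gap after word 9.)

1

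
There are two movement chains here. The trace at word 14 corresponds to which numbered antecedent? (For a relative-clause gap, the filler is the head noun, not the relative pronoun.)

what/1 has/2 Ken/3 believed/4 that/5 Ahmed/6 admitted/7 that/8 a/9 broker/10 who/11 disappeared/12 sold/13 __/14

The marked gap is the direct object of "sold".
Its filler is the fronted wh-phrase "what", at word 1.
(The other dependency links word 10 to a gap after word 11.)

1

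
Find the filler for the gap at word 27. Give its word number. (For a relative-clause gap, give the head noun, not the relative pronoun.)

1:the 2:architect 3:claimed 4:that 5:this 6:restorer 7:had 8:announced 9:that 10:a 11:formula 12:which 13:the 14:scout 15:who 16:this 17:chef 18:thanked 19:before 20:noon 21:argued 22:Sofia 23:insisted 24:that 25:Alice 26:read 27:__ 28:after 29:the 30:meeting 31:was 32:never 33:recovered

11

The gap at 27 is the object of "read", inside a relative clause.
The relative pronoun is "which" (word 12); it is bound by the head noun immediately before it.
Its filler is the head noun "formula", at word 11.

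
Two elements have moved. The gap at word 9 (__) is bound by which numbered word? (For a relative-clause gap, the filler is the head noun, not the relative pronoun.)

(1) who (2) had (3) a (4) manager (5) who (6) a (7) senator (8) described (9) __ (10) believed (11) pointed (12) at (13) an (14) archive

4

The marked gap is inside the relative clause, the direct object of "described".
Its filler is the head noun "manager" (via "who"), at word 4.
(The other dependency links word 1 to a gap after word 10.)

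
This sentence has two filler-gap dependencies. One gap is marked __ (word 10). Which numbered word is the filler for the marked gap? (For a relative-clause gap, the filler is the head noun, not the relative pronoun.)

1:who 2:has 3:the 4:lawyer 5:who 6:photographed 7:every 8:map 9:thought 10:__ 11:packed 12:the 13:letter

1

The marked gap is the subject of "packed".
Its filler is the fronted wh-phrase "who", at word 1.
(The other dependency links word 4 to a gap after word 5.)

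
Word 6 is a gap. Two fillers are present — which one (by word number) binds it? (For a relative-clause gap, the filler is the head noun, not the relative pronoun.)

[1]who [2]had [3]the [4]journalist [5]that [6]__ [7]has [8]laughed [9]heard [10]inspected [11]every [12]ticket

The marked gap is inside the relative clause, the subject of "laughed".
Its filler is the head noun "journalist" (via "that"), at word 4.
(The other dependency links word 1 to a gap after word 9.)

4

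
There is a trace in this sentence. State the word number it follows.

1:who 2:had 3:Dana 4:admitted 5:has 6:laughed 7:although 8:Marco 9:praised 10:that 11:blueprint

The displaced element is "who" (word 1).
It is linked across 1 clause boundary (Ø).
It functions as the subject of "laughed", so the gap sits immediately after word 4 ("admitted").
Base order: Dana had admitted who has laughed although Marco praised that blueprint.

4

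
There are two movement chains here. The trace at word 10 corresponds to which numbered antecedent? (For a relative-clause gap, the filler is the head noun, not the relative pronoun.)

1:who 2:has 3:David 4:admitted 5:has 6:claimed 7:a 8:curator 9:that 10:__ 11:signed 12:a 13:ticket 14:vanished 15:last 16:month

8

The marked gap is inside the relative clause, the subject of "signed".
Its filler is the head noun "curator" (via "that"), at word 8.
(The other dependency links word 1 to a gap after word 4.)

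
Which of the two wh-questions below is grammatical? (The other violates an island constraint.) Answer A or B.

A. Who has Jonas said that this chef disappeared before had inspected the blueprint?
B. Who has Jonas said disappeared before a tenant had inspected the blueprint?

B

In A, the wh-phrase is extracted from inside an adjunct island (introduced by "before"), which blocks movement.
In B, the extraction path crosses only that-complement boundaries, which are transparent.
So B is grammatical.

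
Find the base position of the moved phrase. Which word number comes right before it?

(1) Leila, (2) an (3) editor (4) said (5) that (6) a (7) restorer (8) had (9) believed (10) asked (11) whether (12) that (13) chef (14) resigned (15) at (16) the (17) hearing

The displaced element is "Leila" (word 1).
It is linked across 2 clause boundaries (that → Ø).
It functions as the subject of "asked", so the gap sits immediately after word 9 ("believed").
Base order: An editor said that a restorer had believed that Leila asked whether that chef resigned at the hearing.

9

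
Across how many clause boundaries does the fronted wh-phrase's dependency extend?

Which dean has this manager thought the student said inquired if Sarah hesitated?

2

"which dean" is extracted from the subject of "inquired".
Boundaries crossed, outermost first: [Ø], [Ø] — 2 in total.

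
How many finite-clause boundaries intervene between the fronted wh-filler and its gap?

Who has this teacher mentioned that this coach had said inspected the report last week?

2

"who" is extracted from the subject of "inspected".
Boundaries crossed, outermost first: [that], [Ø] — 2 in total.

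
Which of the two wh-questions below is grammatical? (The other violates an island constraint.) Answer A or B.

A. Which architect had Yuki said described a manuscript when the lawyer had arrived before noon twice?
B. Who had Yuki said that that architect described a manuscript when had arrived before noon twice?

A

In B, the wh-phrase is extracted from inside an adjunct island (introduced by "when"), which blocks movement.
In A, the extraction path crosses only that-complement boundaries, which are transparent.
So A is grammatical.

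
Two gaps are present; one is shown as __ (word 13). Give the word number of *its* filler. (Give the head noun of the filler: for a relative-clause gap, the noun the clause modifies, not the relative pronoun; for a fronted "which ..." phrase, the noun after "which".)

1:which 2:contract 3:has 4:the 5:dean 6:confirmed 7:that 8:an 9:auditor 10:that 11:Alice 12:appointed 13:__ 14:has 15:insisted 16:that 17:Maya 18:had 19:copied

The marked gap is inside the relative clause, the direct object of "appointed".
Its filler is the head noun "auditor" (via "that"), at word 9.
(The other dependency links word 2 to a gap after word 19.)

9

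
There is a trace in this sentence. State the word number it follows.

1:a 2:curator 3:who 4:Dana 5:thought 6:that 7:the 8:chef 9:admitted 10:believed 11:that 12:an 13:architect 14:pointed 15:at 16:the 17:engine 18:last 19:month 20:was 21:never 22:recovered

9

The displaced element is "a curator" (word 2).
It is linked across 2 clause boundaries (that → Ø).
It functions as the subject of "believed", so the gap sits immediately after word 9 ("admitted").
Base order: Dana thought that the chef admitted a curator believed that an architect pointed at the engine last month.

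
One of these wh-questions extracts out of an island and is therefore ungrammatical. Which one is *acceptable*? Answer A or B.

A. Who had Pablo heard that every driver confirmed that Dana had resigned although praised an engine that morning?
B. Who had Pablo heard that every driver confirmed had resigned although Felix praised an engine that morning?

B

In A, the wh-phrase is extracted from inside an adjunct island (introduced by "although"), which blocks movement.
In B, the extraction path crosses only that-complement boundaries, which are transparent.
So B is grammatical.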